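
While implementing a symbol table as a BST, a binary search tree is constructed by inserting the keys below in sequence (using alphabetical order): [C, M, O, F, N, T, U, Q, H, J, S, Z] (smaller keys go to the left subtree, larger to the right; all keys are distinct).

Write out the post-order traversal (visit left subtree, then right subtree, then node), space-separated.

J H F N S Q Z U T O M C

C: root
M: right child of C (depth 1)
O: right child of M (depth 2)
F: left child of M (depth 2)
N: left child of O (depth 3)
T: right child of O (depth 3)
U: right child of T (depth 4)
Q: left child of T (depth 4)
H: right child of F (depth 3)
J: right child of H (depth 4)
S: right child of Q (depth 5)
Z: right child of U (depth 5)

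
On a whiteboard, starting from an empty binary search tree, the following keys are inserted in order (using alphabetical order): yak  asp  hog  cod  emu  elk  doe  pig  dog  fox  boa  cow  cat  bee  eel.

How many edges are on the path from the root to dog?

7

Insert yak: tree is empty, so yak becomes the root.
Insert asp: asp < yak → go left. Place as left child of yak.
Insert hog: hog < yak → go left; hog > asp → go right. Place as right child of asp.
Insert cod: cod < yak → go left; cod > asp → go right; cod < hog → go left. Place as left child of hog.
Insert emu: emu < yak → go left; emu > asp → go right; emu < hog → go left; emu > cod → go right. Place as right child of cod.
Insert elk: elk < yak → go left; elk > asp → go right; elk < hog → go left; elk > cod → go right; elk < emu → go left. Place as left child of emu.
Insert doe: doe < yak → go left; doe > asp → go right; doe < hog → go left; doe > cod → go right; doe < emu → go left; doe < elk → go left. Place as left child of elk.
Insert pig: pig < yak → go left; pig > asp → go right; pig > hog → go right. Place as right child of hog.
Insert dog: dog < yak → go left; dog > asp → go right; dog < hog → go left; dog > cod → go right; dog < emu → go left; dog < elk → go left; dog > doe → go right. Place as right child of doe.
Insert fox: fox < yak → go left; fox > asp → go right; fox < hog → go left; fox > cod → go right; fox > emu → go right. Place as right child of emu.
Insert boa: boa < yak → go left; boa > asp → go right; boa < hog → go left; boa < cod → go left. Place as left child of cod.
Insert cow: cow < yak → go left; cow > asp → go right; cow < hog → go left; cow > cod → go right; cow < emu → go left; cow < elk → go left; cow < doe → go left. Place as left child of doe.
Insert cat: cat < yak → go left; cat > asp → go right; cat < hog → go left; cat < cod → go left; cat > boa → go right. Place as right child of boa.
Insert bee: bee < yak → go left; bee > asp → go right; bee < hog → go left; bee < cod → go left; bee < boa → go left. Place as left child of boa.
Insert eel: eel < yak → go left; eel > asp → go right; eel < hog → go left; eel > cod → go right; eel < emu → go left; eel < elk → go left; eel > doe → go right; eel > dog → go right. Place as right child of dog.

Path to dog: yak → asp → hog → cod → emu → elk → doe → dog, which is 7 edges.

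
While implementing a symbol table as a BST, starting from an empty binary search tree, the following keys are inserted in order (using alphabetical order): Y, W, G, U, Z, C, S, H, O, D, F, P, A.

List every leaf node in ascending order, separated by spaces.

Y: root
W: left child of Y (depth 1)
G: left child of W (depth 2)
U: right child of G (depth 3)
Z: right child of Y (depth 1)
C: left child of G (depth 3)
S: left child of U (depth 4)
H: left child of S (depth 5)
O: right child of H (depth 6)
D: right child of C (depth 4)
F: right child of D (depth 5)
P: right child of O (depth 7)
A: left child of C (depth 4)

A F P Z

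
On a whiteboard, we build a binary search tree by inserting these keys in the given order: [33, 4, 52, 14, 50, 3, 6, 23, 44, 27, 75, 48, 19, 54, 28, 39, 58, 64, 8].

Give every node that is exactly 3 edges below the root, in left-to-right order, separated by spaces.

33: root
4: left child of 33 (depth 1)
52: right child of 33 (depth 1)
14: right child of 4 (depth 2)
50: left child of 52 (depth 2)
3: left child of 4 (depth 2)
6: left child of 14 (depth 3)
23: right child of 14 (depth 3)
44: left child of 50 (depth 3)
27: right child of 23 (depth 4)
75: right child of 52 (depth 2)
48: right child of 44 (depth 4)
19: left child of 23 (depth 4)
54: left child of 75 (depth 3)
28: right child of 27 (depth 5)
39: left child of 44 (depth 4)
58: right child of 54 (depth 4)
64: right child of 58 (depth 5)
8: right child of 6 (depth 4)

6 23 44 54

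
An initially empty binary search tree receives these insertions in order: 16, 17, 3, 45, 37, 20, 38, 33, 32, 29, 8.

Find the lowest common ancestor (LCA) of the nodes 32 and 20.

Insert 16: tree is empty, so 16 becomes the root.
Insert 17: 17 > 16 → go right. Place as right child of 16.
Insert 3: 3 < 16 → go left. Place as left child of 16.
Insert 45: 45 > 16 → go right; 45 > 17 → go right. Place as right child of 17.
Insert 37: 37 > 16 → go right; 37 > 17 → go right; 37 < 45 → go left. Place as left child of 45.
Insert 20: 20 > 16 → go right; 20 > 17 → go right; 20 < 45 → go left; 20 < 37 → go left. Place as left child of 37.
Insert 38: 38 > 16 → go right; 38 > 17 → go right; 38 < 45 → go left; 38 > 37 → go right. Place as right child of 37.
Insert 33: 33 > 16 → go right; 33 > 17 → go right; 33 < 45 → go left; 33 < 37 → go left; 33 > 20 → go right. Place as right child of 20.
Insert 32: 32 > 16 → go right; 32 > 17 → go right; 32 < 45 → go left; 32 < 37 → go left; 32 > 20 → go right; 32 < 33 → go left. Place as left child of 33.
Insert 29: 29 > 16 → go right; 29 > 17 → go right; 29 < 45 → go left; 29 < 37 → go left; 29 > 20 → go right; 29 < 33 → go left; 29 < 32 → go left. Place as left child of 32.
Insert 8: 8 < 16 → go left; 8 > 3 → go right. Place as right child of 3.

Path to 32: 16 → 17 → 45 → 37 → 20 → 33 → 32
Path to 20: 16 → 17 → 45 → 37 → 20
20 lies on both paths and is an ancestor of the other node.

20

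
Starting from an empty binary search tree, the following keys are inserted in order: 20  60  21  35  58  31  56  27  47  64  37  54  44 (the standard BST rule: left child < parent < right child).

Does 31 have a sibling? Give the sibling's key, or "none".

Insert 20: tree is empty, so 20 becomes the root.
Insert 60: 60 > 20 → go right. Place as right child of 20.
Insert 21: 21 > 20 → go right; 21 < 60 → go left. Place as left child of 60.
Insert 35: 35 > 20 → go right; 35 < 60 → go left; 35 > 21 → go right. Place as right child of 21.
Insert 58: 58 > 20 → go right; 58 < 60 → go left; 58 > 21 → go right; 58 > 35 → go right. Place as right child of 35.
Insert 31: 31 > 20 → go right; 31 < 60 → go left; 31 > 21 → go right; 31 < 35 → go left. Place as left child of 35.
Insert 56: 56 > 20 → go right; 56 < 60 → go left; 56 > 21 → go right; 56 > 35 → go right; 56 < 58 → go left. Place as left child of 58.
Insert 27: 27 > 20 → go right; 27 < 60 → go left; 27 > 21 → go right; 27 < 35 → go left; 27 < 31 → go left. Place as left child of 31.
Insert 47: 47 > 20 → go right; 47 < 60 → go left; 47 > 21 → go right; 47 > 35 → go right; 47 < 58 → go left; 47 < 56 → go left. Place as left child of 56.
Insert 64: 64 > 20 → go right; 64 > 60 → go right. Place as right child of 60.
Insert 37: 37 > 20 → go right; 37 < 60 → go left; 37 > 21 → go right; 37 > 35 → go right; 37 < 58 → go left; 37 < 56 → go left; 37 < 47 → go left. Place as left child of 47.
Insert 54: 54 > 20 → go right; 54 < 60 → go left; 54 > 21 → go right; 54 > 35 → go right; 54 < 58 → go left; 54 < 56 → go left; 54 > 47 → go right. Place as right child of 47.
Insert 44: 44 > 20 → go right; 44 < 60 → go left; 44 > 21 → go right; 44 > 35 → go right; 44 < 58 → go left; 44 < 56 → go left; 44 < 47 → go left; 44 > 37 → go right. Place as right child of 37.

31's parent is 35; the other child of 35 is 58.

58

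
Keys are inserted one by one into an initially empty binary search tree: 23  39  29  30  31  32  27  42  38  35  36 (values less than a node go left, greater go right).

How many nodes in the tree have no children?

Insert 23: tree is empty, so 23 becomes the root.
Insert 39: 39 > 23 → go right. Place as right child of 23.
Insert 29: 29 > 23 → go right; 29 < 39 → go left. Place as left child of 39.
Insert 30: 30 > 23 → go right; 30 < 39 → go left; 30 > 29 → go right. Place as right child of 29.
Insert 31: 31 > 23 → go right; 31 < 39 → go left; 31 > 29 → go right; 31 > 30 → go right. Place as right child of 30.
Insert 32: 32 > 23 → go right; 32 < 39 → go left; 32 > 29 → go right; 32 > 30 → go right; 32 > 31 → go right. Place as right child of 31.
Insert 27: 27 > 23 → go right; 27 < 39 → go left; 27 < 29 → go left. Place as left child of 29.
Insert 42: 42 > 23 → go right; 42 > 39 → go right. Place as right child of 39.
Insert 38: 38 > 23 → go right; 38 < 39 → go left; 38 > 29 → go right; 38 > 30 → go right; 38 > 31 → go right; 38 > 32 → go right. Place as right child of 32.
Insert 35: 35 > 23 → go right; 35 < 39 → go left; 35 > 29 → go right; 35 > 30 → go right; 35 > 31 → go right; 35 > 32 → go right; 35 < 38 → go left. Place as left child of 38.
Insert 36: 36 > 23 → go right; 36 < 39 → go left; 36 > 29 → go right; 36 > 30 → go right; 36 > 31 → go right; 36 > 32 → go right; 36 < 38 → go left; 36 > 35 → go right. Place as right child of 35.

Leaves: 27, 36, 42 — 3 in total.

3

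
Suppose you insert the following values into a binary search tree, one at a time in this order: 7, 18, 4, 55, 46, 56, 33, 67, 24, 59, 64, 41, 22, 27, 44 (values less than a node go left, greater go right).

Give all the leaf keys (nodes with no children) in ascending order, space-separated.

Insert 7: tree is empty, so 7 becomes the root.
Insert 18: 18 > 7 → go right. Place as right child of 7.
Insert 4: 4 < 7 → go left. Place as left child of 7.
Insert 55: 55 > 7 → go right; 55 > 18 → go right. Place as right child of 18.
Insert 46: 46 > 7 → go right; 46 > 18 → go right; 46 < 55 → go left. Place as left child of 55.
Insert 56: 56 > 7 → go right; 56 > 18 → go right; 56 > 55 → go right. Place as right child of 55.
Insert 33: 33 > 7 → go right; 33 > 18 → go right; 33 < 55 → go left; 33 < 46 → go left. Place as left child of 46.
Insert 67: 67 > 7 → go right; 67 > 18 → go right; 67 > 55 → go right; 67 > 56 → go right. Place as right child of 56.
Insert 24: 24 > 7 → go right; 24 > 18 → go right; 24 < 55 → go left; 24 < 46 → go left; 24 < 33 → go left. Place as left child of 33.
Insert 59: 59 > 7 → go right; 59 > 18 → go right; 59 > 55 → go right; 59 > 56 → go right; 59 < 67 → go left. Place as left child of 67.
Insert 64: 64 > 7 → go right; 64 > 18 → go right; 64 > 55 → go right; 64 > 56 → go right; 64 < 67 → go left; 64 > 59 → go right. Place as right child of 59.
Insert 41: 41 > 7 → go right; 41 > 18 → go right; 41 < 55 → go left; 41 < 46 → go left; 41 > 33 → go right. Place as right child of 33.
Insert 22: 22 > 7 → go right; 22 > 18 → go right; 22 < 55 → go left; 22 < 46 → go left; 22 < 33 → go left; 22 < 24 → go left. Place as left child of 24.
Insert 27: 27 > 7 → go right; 27 > 18 → go right; 27 < 55 → go left; 27 < 46 → go left; 27 < 33 → go left; 27 > 24 → go right. Place as right child of 24.
Insert 44: 44 > 7 → go right; 44 > 18 → go right; 44 < 55 → go left; 44 < 46 → go left; 44 > 33 → go right; 44 > 41 → go right. Place as right child of 41.

4 22 27 44 64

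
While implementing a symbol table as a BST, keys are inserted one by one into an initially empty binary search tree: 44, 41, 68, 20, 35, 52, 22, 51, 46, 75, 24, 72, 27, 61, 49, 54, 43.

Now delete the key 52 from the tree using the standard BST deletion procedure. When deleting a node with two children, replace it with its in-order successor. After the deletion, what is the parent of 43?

Resulting structure (node: left, right):
  44: L=41, R=68
  41: L=20, R=43
  68: L=52, R=75
  20: L=–, R=35
  35: L=22, R=–
  52: L=51, R=61
  22: L=–, R=24
  51: L=46, R=–
  46: L=–, R=49
  75: L=72, R=–
  24: L=–, R=27
  72: L=–, R=–
  27: L=–, R=–
  61: L=54, R=–
  49: L=–, R=–
  54: L=–, R=–
  43: L=–, R=–

Delete 52 (two children — replace with in-order successor).
After deletion, 43's parent is 41.

41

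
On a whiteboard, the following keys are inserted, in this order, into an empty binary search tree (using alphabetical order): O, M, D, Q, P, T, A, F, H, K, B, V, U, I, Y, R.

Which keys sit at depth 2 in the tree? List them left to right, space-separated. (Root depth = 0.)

D P T

Insert O: tree is empty, so O becomes the root.
Insert M: M < O → go left. Place as left child of O.
Insert D: D < O → go left; D < M → go left. Place as left child of M.
Insert Q: Q > O → go right. Place as right child of O.
Insert P: P > O → go right; P < Q → go left. Place as left child of Q.
Insert T: T > O → go right; T > Q → go right. Place as right child of Q.
Insert A: A < O → go left; A < M → go left; A < D → go left. Place as left child of D.
Insert F: F < O → go left; F < M → go left; F > D → go right. Place as right child of D.
Insert H: H < O → go left; H < M → go left; H > D → go right; H > F → go right. Place as right child of F.
Insert K: K < O → go left; K < M → go left; K > D → go right; K > F → go right; K > H → go right. Place as right child of H.
Insert B: B < O → go left; B < M → go left; B < D → go left; B > A → go right. Place as right child of A.
Insert V: V > O → go right; V > Q → go right; V > T → go right. Place as right child of T.
Insert U: U > O → go right; U > Q → go right; U > T → go right; U < V → go left. Place as left child of V.
Insert I: I < O → go left; I < M → go left; I > D → go right; I > F → go right; I > H → go right; I < K → go left. Place as left child of K.
Insert Y: Y > O → go right; Y > Q → go right; Y > T → go right; Y > V → go right. Place as right child of V.
Insert R: R > O → go right; R > Q → go right; R < T → go left. Place as left child of T.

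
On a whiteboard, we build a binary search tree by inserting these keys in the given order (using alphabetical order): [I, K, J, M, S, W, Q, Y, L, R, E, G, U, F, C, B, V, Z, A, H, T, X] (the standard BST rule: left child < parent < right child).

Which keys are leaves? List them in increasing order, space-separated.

A F H J L R T V X Z

Resulting structure (node: left, right):
  I: L=E, R=K
  K: L=J, R=M
  J: L=–, R=–
  M: L=L, R=S
  S: L=Q, R=W
  W: L=U, R=Y
  Q: L=–, R=R
  Y: L=X, R=Z
  L: L=–, R=–
  R: L=–, R=–
  E: L=C, R=G
  G: L=F, R=H
  U: L=T, R=V
  F: L=–, R=–
  C: L=B, R=–
  B: L=A, R=–
  V: L=–, R=–
  Z: L=–, R=–
  A: L=–, R=–
  H: L=–, R=–
  T: L=–, R=–
  X: L=–, R=–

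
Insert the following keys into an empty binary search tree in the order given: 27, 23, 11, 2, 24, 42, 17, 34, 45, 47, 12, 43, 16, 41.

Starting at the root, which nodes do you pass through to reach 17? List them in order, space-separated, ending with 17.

Insert 27: tree is empty, so 27 becomes the root.
Insert 23: 23 < 27 → go left. Place as left child of 27.
Insert 11: 11 < 27 → go left; 11 < 23 → go left. Place as left child of 23.
Insert 2: 2 < 27 → go left; 2 < 23 → go left; 2 < 11 → go left. Place as left child of 11.
Insert 24: 24 < 27 → go left; 24 > 23 → go right. Place as right child of 23.
Insert 42: 42 > 27 → go right. Place as right child of 27.
Insert 17: 17 < 27 → go left; 17 < 23 → go left; 17 > 11 → go right. Place as right child of 11.
Insert 34: 34 > 27 → go right; 34 < 42 → go left. Place as left child of 42.
Insert 45: 45 > 27 → go right; 45 > 42 → go right. Place as right child of 42.
Insert 47: 47 > 27 → go right; 47 > 42 → go right; 47 > 45 → go right. Place as right child of 45.
Insert 12: 12 < 27 → go left; 12 < 23 → go left; 12 > 11 → go right; 12 < 17 → go left. Place as left child of 17.
Insert 43: 43 > 27 → go right; 43 > 42 → go right; 43 < 45 → go left. Place as left child of 45.
Insert 16: 16 < 27 → go left; 16 < 23 → go left; 16 > 11 → go right; 16 < 17 → go left; 16 > 12 → go right. Place as right child of 12.
Insert 41: 41 > 27 → go right; 41 < 42 → go left; 41 > 34 → go right. Place as right child of 34.

27 23 11 17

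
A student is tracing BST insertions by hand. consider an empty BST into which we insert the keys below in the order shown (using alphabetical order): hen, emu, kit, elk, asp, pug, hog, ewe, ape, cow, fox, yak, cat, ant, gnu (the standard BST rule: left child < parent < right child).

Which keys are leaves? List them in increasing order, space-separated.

ant cat gnu hog yak

Resulting structure (node: left, right):
  hen: L=emu, R=kit
  emu: L=elk, R=ewe
  kit: L=hog, R=pug
  elk: L=asp, R=–
  asp: L=ape, R=cow
  pug: L=–, R=yak
  hog: L=–, R=–
  ewe: L=–, R=fox
  ape: L=ant, R=–
  cow: L=cat, R=–
  fox: L=–, R=gnu
  yak: L=–, R=–
  cat: L=–, R=–
  ant: L=–, R=–
  gnu: L=–, R=–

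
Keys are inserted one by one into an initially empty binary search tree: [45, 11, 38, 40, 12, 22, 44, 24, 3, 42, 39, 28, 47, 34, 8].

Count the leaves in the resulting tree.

Insert 45: tree is empty, so 45 becomes the root.
Insert 11: 11 < 45 → go left. Place as left child of 45.
Insert 38: 38 < 45 → go left; 38 > 11 → go right. Place as right child of 11.
Insert 40: 40 < 45 → go left; 40 > 11 → go right; 40 > 38 → go right. Place as right child of 38.
Insert 12: 12 < 45 → go left; 12 > 11 → go right; 12 < 38 → go left. Place as left child of 38.
Insert 22: 22 < 45 → go left; 22 > 11 → go right; 22 < 38 → go left; 22 > 12 → go right. Place as right child of 12.
Insert 44: 44 < 45 → go left; 44 > 11 → go right; 44 > 38 → go right; 44 > 40 → go right. Place as right child of 40.
Insert 24: 24 < 45 → go left; 24 > 11 → go right; 24 < 38 → go left; 24 > 12 → go right; 24 > 22 → go right. Place as right child of 22.
Insert 3: 3 < 45 → go left; 3 < 11 → go left. Place as left child of 11.
Insert 42: 42 < 45 → go left; 42 > 11 → go right; 42 > 38 → go right; 42 > 40 → go right; 42 < 44 → go left. Place as left child of 44.
Insert 39: 39 < 45 → go left; 39 > 11 → go right; 39 > 38 → go right; 39 < 40 → go left. Place as left child of 40.
Insert 28: 28 < 45 → go left; 28 > 11 → go right; 28 < 38 → go left; 28 > 12 → go right; 28 > 22 → go right; 28 > 24 → go right. Place as right child of 24.
Insert 47: 47 > 45 → go right. Place as right child of 45.
Insert 34: 34 < 45 → go left; 34 > 11 → go right; 34 < 38 → go left; 34 > 12 → go right; 34 > 22 → go right; 34 > 24 → go right; 34 > 28 → go right. Place as right child of 28.
Insert 8: 8 < 45 → go left; 8 < 11 → go left; 8 > 3 → go right. Place as right child of 3.

Leaves: 8, 34, 39, 42, 47 — 5 in total.

5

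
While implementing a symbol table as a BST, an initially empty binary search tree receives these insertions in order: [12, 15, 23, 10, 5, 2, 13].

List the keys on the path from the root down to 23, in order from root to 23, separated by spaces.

Resulting structure (node: left, right):
  12: L=10, R=15
  15: L=13, R=23
  23: L=–, R=–
  10: L=5, R=–
  5: L=2, R=–
  2: L=–, R=–
  13: L=–, R=–

12 15 23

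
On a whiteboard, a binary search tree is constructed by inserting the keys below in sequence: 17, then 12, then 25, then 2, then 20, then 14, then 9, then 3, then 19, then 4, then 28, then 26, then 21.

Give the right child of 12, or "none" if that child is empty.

17: root
12: left child of 17 (depth 1)
25: right child of 17 (depth 1)
2: left child of 12 (depth 2)
20: left child of 25 (depth 2)
14: right child of 12 (depth 2)
9: right child of 2 (depth 3)
3: left child of 9 (depth 4)
19: left child of 20 (depth 3)
4: right child of 3 (depth 5)
28: right child of 25 (depth 2)
26: left child of 28 (depth 3)
21: right child of 20 (depth 3)

14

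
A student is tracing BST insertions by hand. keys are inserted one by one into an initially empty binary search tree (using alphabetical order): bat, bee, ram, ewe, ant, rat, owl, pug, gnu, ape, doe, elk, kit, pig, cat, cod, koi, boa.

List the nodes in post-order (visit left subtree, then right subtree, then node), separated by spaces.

bat: root
bee: right child of bat (depth 1)
ram: right child of bee (depth 2)
ewe: left child of ram (depth 3)
ant: left child of bat (depth 1)
rat: right child of ram (depth 3)
owl: right child of ewe (depth 4)
pug: right child of owl (depth 5)
gnu: left child of owl (depth 5)
ape: right child of ant (depth 2)
doe: left child of ewe (depth 4)
elk: right child of doe (depth 5)
kit: right child of gnu (depth 6)
pig: left child of pug (depth 6)
cat: left child of doe (depth 5)
cod: right child of cat (depth 6)
koi: right child of kit (depth 7)
boa: left child of cat (depth 6)

ape ant boa cod cat elk doe koi kit gnu pig pug owl ewe rat ram bee bat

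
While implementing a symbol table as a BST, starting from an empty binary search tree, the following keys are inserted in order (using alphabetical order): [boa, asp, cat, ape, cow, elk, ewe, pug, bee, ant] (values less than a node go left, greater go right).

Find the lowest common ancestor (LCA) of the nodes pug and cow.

Insert boa: tree is empty, so boa becomes the root.
Insert asp: asp < boa → go left. Place as left child of boa.
Insert cat: cat > boa → go right. Place as right child of boa.
Insert ape: ape < boa → go left; ape < asp → go left. Place as left child of asp.
Insert cow: cow > boa → go right; cow > cat → go right. Place as right child of cat.
Insert elk: elk > boa → go right; elk > cat → go right; elk > cow → go right. Place as right child of cow.
Insert ewe: ewe > boa → go right; ewe > cat → go right; ewe > cow → go right; ewe > elk → go right. Place as right child of elk.
Insert pug: pug > boa → go right; pug > cat → go right; pug > cow → go right; pug > elk → go right; pug > ewe → go right. Place as right child of ewe.
Insert bee: bee < boa → go left; bee > asp → go right. Place as right child of asp.
Insert ant: ant < boa → go left; ant < asp → go left; ant < ape → go left. Place as left child of ape.

Path to pug: boa → cat → cow → elk → ewe → pug
Path to cow: boa → cat → cow
cow lies on both paths and is an ancestor of the other node.

cow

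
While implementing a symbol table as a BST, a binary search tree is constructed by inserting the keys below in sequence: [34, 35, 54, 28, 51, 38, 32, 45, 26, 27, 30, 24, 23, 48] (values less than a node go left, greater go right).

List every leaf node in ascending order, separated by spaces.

23 27 30 48

34: root
35: right child of 34 (depth 1)
54: right child of 35 (depth 2)
28: left child of 34 (depth 1)
51: left child of 54 (depth 3)
38: left child of 51 (depth 4)
32: right child of 28 (depth 2)
45: right child of 38 (depth 5)
26: left child of 28 (depth 2)
27: right child of 26 (depth 3)
30: left child of 32 (depth 3)
24: left child of 26 (depth 3)
23: left child of 24 (depth 4)
48: right child of 45 (depth 6)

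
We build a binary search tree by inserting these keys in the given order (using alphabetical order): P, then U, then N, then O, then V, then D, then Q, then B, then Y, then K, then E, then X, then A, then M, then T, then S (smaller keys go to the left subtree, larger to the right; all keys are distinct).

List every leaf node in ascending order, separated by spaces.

A E M O S X

P: root
U: right child of P (depth 1)
N: left child of P (depth 1)
O: right child of N (depth 2)
V: right child of U (depth 2)
D: left child of N (depth 2)
Q: left child of U (depth 2)
B: left child of D (depth 3)
Y: right child of V (depth 3)
K: right child of D (depth 3)
E: left child of K (depth 4)
X: left child of Y (depth 4)
A: left child of B (depth 4)
M: right child of K (depth 4)
T: right child of Q (depth 3)
S: left child of T (depth 4)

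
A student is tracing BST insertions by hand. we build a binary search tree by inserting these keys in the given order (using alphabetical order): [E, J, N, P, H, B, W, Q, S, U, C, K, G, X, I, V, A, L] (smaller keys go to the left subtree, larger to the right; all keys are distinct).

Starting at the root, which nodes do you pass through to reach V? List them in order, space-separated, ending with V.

E J N P W Q S U V

Resulting structure (node: left, right):
  E: L=B, R=J
  J: L=H, R=N
  N: L=K, R=P
  P: L=–, R=W
  H: L=G, R=I
  B: L=A, R=C
  W: L=Q, R=X
  Q: L=–, R=S
  S: L=–, R=U
  U: L=–, R=V
  C: L=–, R=–
  K: L=–, R=L
  G: L=–, R=–
  X: L=–, R=–
  I: L=–, R=–
  V: L=–, R=–
  A: L=–, R=–
  L: L=–, R=–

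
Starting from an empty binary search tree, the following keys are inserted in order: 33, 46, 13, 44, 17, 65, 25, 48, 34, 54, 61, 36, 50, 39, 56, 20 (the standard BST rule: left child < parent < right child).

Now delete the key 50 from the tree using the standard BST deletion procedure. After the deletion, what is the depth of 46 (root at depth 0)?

33: root
46: right child of 33 (depth 1)
13: left child of 33 (depth 1)
44: left child of 46 (depth 2)
17: right child of 13 (depth 2)
65: right child of 46 (depth 2)
25: right child of 17 (depth 3)
48: left child of 65 (depth 3)
34: left child of 44 (depth 3)
54: right child of 48 (depth 4)
61: right child of 54 (depth 5)
36: right child of 34 (depth 4)
50: left child of 54 (depth 5)
39: right child of 36 (depth 5)
56: left child of 61 (depth 6)
20: left child of 25 (depth 4)

Delete 50 (at most one child — splice it out).
After deletion, path to 46: 33 → 46.

1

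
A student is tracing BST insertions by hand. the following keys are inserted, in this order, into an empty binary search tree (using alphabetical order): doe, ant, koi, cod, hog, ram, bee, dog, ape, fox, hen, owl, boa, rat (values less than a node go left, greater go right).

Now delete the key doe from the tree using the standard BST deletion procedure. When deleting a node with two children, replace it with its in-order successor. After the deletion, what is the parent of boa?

doe: root
ant: left child of doe (depth 1)
koi: right child of doe (depth 1)
cod: right child of ant (depth 2)
hog: left child of koi (depth 2)
ram: right child of koi (depth 2)
bee: left child of cod (depth 3)
dog: left child of hog (depth 3)
ape: left child of bee (depth 4)
fox: right child of dog (depth 4)
hen: right child of fox (depth 5)
owl: left child of ram (depth 3)
boa: right child of bee (depth 4)
rat: right child of ram (depth 3)

Delete doe (two children — replace with in-order successor).
After deletion, boa's parent is bee.

bee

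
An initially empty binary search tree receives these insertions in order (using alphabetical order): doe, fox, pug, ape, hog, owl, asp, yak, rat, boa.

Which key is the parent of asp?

doe: root
fox: right child of doe (depth 1)
pug: right child of fox (depth 2)
ape: left child of doe (depth 1)
hog: left child of pug (depth 3)
owl: right child of hog (depth 4)
asp: right child of ape (depth 2)
yak: right child of pug (depth 3)
rat: left child of yak (depth 4)
boa: right child of asp (depth 3)

ape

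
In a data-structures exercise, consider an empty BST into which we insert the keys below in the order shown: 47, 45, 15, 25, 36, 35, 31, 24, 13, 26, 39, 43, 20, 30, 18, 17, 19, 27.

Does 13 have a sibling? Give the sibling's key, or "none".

47: root
45: left child of 47 (depth 1)
15: left child of 45 (depth 2)
25: right child of 15 (depth 3)
36: right child of 25 (depth 4)
35: left child of 36 (depth 5)
31: left child of 35 (depth 6)
24: left child of 25 (depth 4)
13: left child of 15 (depth 3)
26: left child of 31 (depth 7)
39: right child of 36 (depth 5)
43: right child of 39 (depth 6)
20: left child of 24 (depth 5)
30: right child of 26 (depth 8)
18: left child of 20 (depth 6)
17: left child of 18 (depth 7)
19: right child of 18 (depth 7)
27: left child of 30 (depth 9)

13's parent is 15; the other child of 15 is 25.

25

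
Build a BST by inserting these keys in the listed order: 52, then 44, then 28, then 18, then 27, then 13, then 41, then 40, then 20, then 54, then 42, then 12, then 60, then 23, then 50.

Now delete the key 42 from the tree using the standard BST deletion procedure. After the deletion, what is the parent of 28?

52: root
44: left child of 52 (depth 1)
28: left child of 44 (depth 2)
18: left child of 28 (depth 3)
27: right child of 18 (depth 4)
13: left child of 18 (depth 4)
41: right child of 28 (depth 3)
40: left child of 41 (depth 4)
20: left child of 27 (depth 5)
54: right child of 52 (depth 1)
42: right child of 41 (depth 4)
12: left child of 13 (depth 5)
60: right child of 54 (depth 2)
23: right child of 20 (depth 6)
50: right child of 44 (depth 2)

Delete 42 (at most one child — splice it out).
After deletion, 28's parent is 44.

44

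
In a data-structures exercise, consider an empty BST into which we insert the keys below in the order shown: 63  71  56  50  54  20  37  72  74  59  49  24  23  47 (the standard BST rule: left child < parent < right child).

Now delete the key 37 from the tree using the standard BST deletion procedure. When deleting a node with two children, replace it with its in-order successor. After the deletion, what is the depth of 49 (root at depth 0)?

5

63: root
71: right child of 63 (depth 1)
56: left child of 63 (depth 1)
50: left child of 56 (depth 2)
54: right child of 50 (depth 3)
20: left child of 50 (depth 3)
37: right child of 20 (depth 4)
72: right child of 71 (depth 2)
74: right child of 72 (depth 3)
59: right child of 56 (depth 2)
49: right child of 37 (depth 5)
24: left child of 37 (depth 5)
23: left child of 24 (depth 6)
47: left child of 49 (depth 6)

Delete 37 (two children — replace with in-order successor).
After deletion, path to 49: 63 → 56 → 50 → 20 → 47 → 49.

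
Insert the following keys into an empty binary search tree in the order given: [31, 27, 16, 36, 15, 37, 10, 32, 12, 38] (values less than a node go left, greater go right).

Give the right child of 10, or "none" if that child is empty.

31: root
27: left child of 31 (depth 1)
16: left child of 27 (depth 2)
36: right child of 31 (depth 1)
15: left child of 16 (depth 3)
37: right child of 36 (depth 2)
10: left child of 15 (depth 4)
32: left child of 36 (depth 2)
12: right child of 10 (depth 5)
38: right child of 37 (depth 3)

12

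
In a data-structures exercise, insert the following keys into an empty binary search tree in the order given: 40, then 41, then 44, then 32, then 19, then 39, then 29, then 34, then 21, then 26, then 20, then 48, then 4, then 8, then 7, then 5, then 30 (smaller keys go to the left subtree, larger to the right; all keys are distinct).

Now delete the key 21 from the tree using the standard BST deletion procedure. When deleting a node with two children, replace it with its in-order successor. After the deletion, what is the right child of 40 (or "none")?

40: root
41: right child of 40 (depth 1)
44: right child of 41 (depth 2)
32: left child of 40 (depth 1)
19: left child of 32 (depth 2)
39: right child of 32 (depth 2)
29: right child of 19 (depth 3)
34: left child of 39 (depth 3)
21: left child of 29 (depth 4)
26: right child of 21 (depth 5)
20: left child of 21 (depth 5)
48: right child of 44 (depth 3)
4: left child of 19 (depth 3)
8: right child of 4 (depth 4)
7: left child of 8 (depth 5)
5: left child of 7 (depth 6)
30: right child of 29 (depth 4)

Delete 21 (two children — replace with in-order successor).
After deletion, 40's right child: 41.

41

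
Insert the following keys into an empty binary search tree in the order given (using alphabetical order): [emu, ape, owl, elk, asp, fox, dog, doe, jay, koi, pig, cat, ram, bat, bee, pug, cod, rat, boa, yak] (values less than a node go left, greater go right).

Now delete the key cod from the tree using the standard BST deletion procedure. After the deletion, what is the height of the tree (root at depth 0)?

9

Resulting structure (node: left, right):
  emu: L=ape, R=owl
  ape: L=–, R=elk
  owl: L=fox, R=pig
  elk: L=asp, R=–
  asp: L=–, R=dog
  fox: L=–, R=jay
  dog: L=doe, R=–
  doe: L=cat, R=–
  jay: L=–, R=koi
  koi: L=–, R=–
  pig: L=–, R=ram
  cat: L=bat, R=cod
  ram: L=pug, R=rat
  bat: L=–, R=bee
  bee: L=–, R=boa
  pug: L=–, R=–
  cod: L=–, R=–
  rat: L=–, R=yak
  boa: L=–, R=–
  yak: L=–, R=–

Delete cod (at most one child — splice it out).
After deletion, deepest node is boa at depth 9.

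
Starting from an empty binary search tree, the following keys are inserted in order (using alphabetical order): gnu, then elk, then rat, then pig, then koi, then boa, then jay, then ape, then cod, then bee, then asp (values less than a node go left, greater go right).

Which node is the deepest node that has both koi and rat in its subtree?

gnu: root
elk: left child of gnu (depth 1)
rat: right child of gnu (depth 1)
pig: left child of rat (depth 2)
koi: left child of pig (depth 3)
boa: left child of elk (depth 2)
jay: left child of koi (depth 4)
ape: left child of boa (depth 3)
cod: right child of boa (depth 3)
bee: right child of ape (depth 4)
asp: left child of bee (depth 5)

Path to koi: gnu → rat → pig → koi
Path to rat: gnu → rat
rat lies on both paths and is an ancestor of the other node.

rat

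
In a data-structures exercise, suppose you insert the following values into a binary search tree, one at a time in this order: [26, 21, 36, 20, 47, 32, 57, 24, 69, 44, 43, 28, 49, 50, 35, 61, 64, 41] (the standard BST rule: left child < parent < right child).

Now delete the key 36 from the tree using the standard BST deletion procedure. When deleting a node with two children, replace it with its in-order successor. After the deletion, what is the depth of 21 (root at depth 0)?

26: root
21: left child of 26 (depth 1)
36: right child of 26 (depth 1)
20: left child of 21 (depth 2)
47: right child of 36 (depth 2)
32: left child of 36 (depth 2)
57: right child of 47 (depth 3)
24: right child of 21 (depth 2)
69: right child of 57 (depth 4)
44: left child of 47 (depth 3)
43: left child of 44 (depth 4)
28: left child of 32 (depth 3)
49: left child of 57 (depth 4)
50: right child of 49 (depth 5)
35: right child of 32 (depth 3)
61: left child of 69 (depth 5)
64: right child of 61 (depth 6)
41: left child of 43 (depth 5)

Delete 36 (two children — replace with in-order successor).
After deletion, path to 21: 26 → 21.

1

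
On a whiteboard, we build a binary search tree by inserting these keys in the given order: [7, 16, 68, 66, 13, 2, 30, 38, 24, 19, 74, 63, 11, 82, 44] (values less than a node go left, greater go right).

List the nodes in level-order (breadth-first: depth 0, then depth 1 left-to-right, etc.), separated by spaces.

7: root
16: right child of 7 (depth 1)
68: right child of 16 (depth 2)
66: left child of 68 (depth 3)
13: left child of 16 (depth 2)
2: left child of 7 (depth 1)
30: left child of 66 (depth 4)
38: right child of 30 (depth 5)
24: left child of 30 (depth 5)
19: left child of 24 (depth 6)
74: right child of 68 (depth 3)
63: right child of 38 (depth 6)
11: left child of 13 (depth 3)
82: right child of 74 (depth 4)
44: left child of 63 (depth 7)

7 2 16 13 68 11 66 74 30 82 24 38 19 63 44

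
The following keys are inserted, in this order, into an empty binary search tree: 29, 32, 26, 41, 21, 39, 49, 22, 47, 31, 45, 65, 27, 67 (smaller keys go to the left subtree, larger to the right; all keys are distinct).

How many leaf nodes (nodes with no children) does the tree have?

Insert 29: tree is empty, so 29 becomes the root.
Insert 32: 32 > 29 → go right. Place as right child of 29.
Insert 26: 26 < 29 → go left. Place as left child of 29.
Insert 41: 41 > 29 → go right; 41 > 32 → go right. Place as right child of 32.
Insert 21: 21 < 29 → go left; 21 < 26 → go left. Place as left child of 26.
Insert 39: 39 > 29 → go right; 39 > 32 → go right; 39 < 41 → go left. Place as left child of 41.
Insert 49: 49 > 29 → go right; 49 > 32 → go right; 49 > 41 → go right. Place as right child of 41.
Insert 22: 22 < 29 → go left; 22 < 26 → go left; 22 > 21 → go right. Place as right child of 21.
Insert 47: 47 > 29 → go right; 47 > 32 → go right; 47 > 41 → go right; 47 < 49 → go left. Place as left child of 49.
Insert 31: 31 > 29 → go right; 31 < 32 → go left. Place as left child of 32.
Insert 45: 45 > 29 → go right; 45 > 32 → go right; 45 > 41 → go right; 45 < 49 → go left; 45 < 47 → go left. Place as left child of 47.
Insert 65: 65 > 29 → go right; 65 > 32 → go right; 65 > 41 → go right; 65 > 49 → go right. Place as right child of 49.
Insert 27: 27 < 29 → go left; 27 > 26 → go right. Place as right child of 26.
Insert 67: 67 > 29 → go right; 67 > 32 → go right; 67 > 41 → go right; 67 > 49 → go right; 67 > 65 → go right. Place as right child of 65.

Leaves: 22, 27, 31, 39, 45, 67 — 6 in total.

6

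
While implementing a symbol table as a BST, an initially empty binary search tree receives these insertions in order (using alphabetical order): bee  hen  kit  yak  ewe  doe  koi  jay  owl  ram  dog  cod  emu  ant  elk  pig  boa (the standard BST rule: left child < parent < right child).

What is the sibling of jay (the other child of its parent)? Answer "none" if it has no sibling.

yak

bee: root
hen: right child of bee (depth 1)
kit: right child of hen (depth 2)
yak: right child of kit (depth 3)
ewe: left child of hen (depth 2)
doe: left child of ewe (depth 3)
koi: left child of yak (depth 4)
jay: left child of kit (depth 3)
owl: right child of koi (depth 5)
ram: right child of owl (depth 6)
dog: right child of doe (depth 4)
cod: left child of doe (depth 4)
emu: right child of dog (depth 5)
ant: left child of bee (depth 1)
elk: left child of emu (depth 6)
pig: left child of ram (depth 7)
boa: left child of cod (depth 5)

jay's parent is kit; the other child of kit is yak.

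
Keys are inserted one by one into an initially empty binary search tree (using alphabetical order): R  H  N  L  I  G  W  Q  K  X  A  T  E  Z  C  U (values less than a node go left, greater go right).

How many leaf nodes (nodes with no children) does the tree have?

Insert R: tree is empty, so R becomes the root.
Insert H: H < R → go left. Place as left child of R.
Insert N: N < R → go left; N > H → go right. Place as right child of H.
Insert L: L < R → go left; L > H → go right; L < N → go left. Place as left child of N.
Insert I: I < R → go left; I > H → go right; I < N → go left; I < L → go left. Place as left child of L.
Insert G: G < R → go left; G < H → go left. Place as left child of H.
Insert W: W > R → go right. Place as right child of R.
Insert Q: Q < R → go left; Q > H → go right; Q > N → go right. Place as right child of N.
Insert K: K < R → go left; K > H → go right; K < N → go left; K < L → go left; K > I → go right. Place as right child of I.
Insert X: X > R → go right; X > W → go right. Place as right child of W.
Insert A: A < R → go left; A < H → go left; A < G → go left. Place as left child of G.
Insert T: T > R → go right; T < W → go left. Place as left child of W.
Insert E: E < R → go left; E < H → go left; E < G → go left; E > A → go right. Place as right child of A.
Insert Z: Z > R → go right; Z > W → go right; Z > X → go right. Place as right child of X.
Insert C: C < R → go left; C < H → go left; C < G → go left; C > A → go right; C < E → go left. Place as left child of E.
Insert U: U > R → go right; U < W → go left; U > T → go right. Place as right child of T.

Leaves: C, K, Q, U, Z — 5 in total.

5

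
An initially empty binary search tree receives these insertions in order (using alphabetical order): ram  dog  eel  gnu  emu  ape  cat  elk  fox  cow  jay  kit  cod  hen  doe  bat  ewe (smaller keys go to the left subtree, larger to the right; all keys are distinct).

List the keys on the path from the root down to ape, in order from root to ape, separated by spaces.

ram dog ape

Resulting structure (node: left, right):
  ram: L=dog, R=–
  dog: L=ape, R=eel
  eel: L=–, R=gnu
  gnu: L=emu, R=jay
  emu: L=elk, R=fox
  ape: L=–, R=cat
  cat: L=bat, R=cow
  elk: L=–, R=–
  fox: L=ewe, R=–
  cow: L=cod, R=doe
  jay: L=hen, R=kit
  kit: L=–, R=–
  cod: L=–, R=–
  hen: L=–, R=–
  doe: L=–, R=–
  bat: L=–, R=–
  ewe: L=–, R=–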